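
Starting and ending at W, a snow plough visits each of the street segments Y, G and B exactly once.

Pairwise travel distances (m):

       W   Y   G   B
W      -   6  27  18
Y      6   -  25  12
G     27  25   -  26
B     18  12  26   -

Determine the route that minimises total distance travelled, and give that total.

With 3 stops there are 3!/2 = 3 distinct round trips (a route and its reverse cost the same).
W → Y → G → B → W: 6+25+26+18 = 75
W → Y → B → G → W: 6+12+26+27 = 71
W → G → Y → B → W: 27+25+12+18 = 82
The minimum is 71.
One optimal route: W → Y → B → G → W (or its reverse).

71 m — the shortest possible round trip.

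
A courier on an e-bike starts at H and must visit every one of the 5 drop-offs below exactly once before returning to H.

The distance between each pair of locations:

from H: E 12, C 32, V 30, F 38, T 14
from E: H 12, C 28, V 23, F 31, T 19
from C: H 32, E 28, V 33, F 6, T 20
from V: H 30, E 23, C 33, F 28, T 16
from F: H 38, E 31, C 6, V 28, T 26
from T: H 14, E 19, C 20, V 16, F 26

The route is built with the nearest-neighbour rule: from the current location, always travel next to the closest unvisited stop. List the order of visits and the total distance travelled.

H → [E:12 / T:14 / V:30 / C:32 / F:38] → E (12)
E → [T:19 / V:23 / C:28 / F:31] → T (19)
T → [V:16 / C:20 / F:26] → V (16)
V → [F:28 / C:33] → F (28)
F → [C:6] → C (6)
Return C→H: 32.
Total = 12 + 19 + 16 + 28 + 6 + 32 = 113.

113 along H → E → T → V → F → C → H.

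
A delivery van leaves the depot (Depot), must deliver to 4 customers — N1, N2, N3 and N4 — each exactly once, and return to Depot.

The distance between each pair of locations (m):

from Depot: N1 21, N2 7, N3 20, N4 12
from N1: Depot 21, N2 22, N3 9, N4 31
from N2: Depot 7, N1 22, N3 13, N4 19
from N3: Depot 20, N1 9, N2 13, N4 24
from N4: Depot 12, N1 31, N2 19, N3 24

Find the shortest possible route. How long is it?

Depot - N1 - N2 - N3 - N4 - Depot: 21+22+13+24+12 = 92
Depot - N1 - N2 - N4 - N3 - Depot: 21+22+19+24+20 = 106
Depot - N1 - N3 - N2 - N4 - Depot: 21+9+13+19+12 = 74
Depot - N1 - N3 - N4 - N2 - Depot: 21+9+24+19+7 = 80
Depot - N1 - N4 - N2 - N3 - Depot: 21+31+19+13+20 = 104
Depot - N1 - N4 - N3 - N2 - Depot: 21+31+24+13+7 = 96
Depot - N2 - N1 - N3 - N4 - Depot: 7+22+9+24+12 = 74
Depot - N2 - N1 - N4 - N3 - Depot: 7+22+31+24+20 = 104
Depot - N2 - N3 - N1 - N4 - Depot: 7+13+9+31+12 = 72
Depot - N2 - N4 - N1 - N3 - Depot: 7+19+31+9+20 = 86
Depot - N3 - N1 - N2 - N4 - Depot: 20+9+22+19+12 = 82
Depot - N3 - N2 - N1 - N4 - Depot: 20+13+22+31+12 = 98
The minimum is 72.
One optimal route: Depot → N2 → N3 → N1 → N4 → Depot (or its reverse).

Minimum total distance: 72 m.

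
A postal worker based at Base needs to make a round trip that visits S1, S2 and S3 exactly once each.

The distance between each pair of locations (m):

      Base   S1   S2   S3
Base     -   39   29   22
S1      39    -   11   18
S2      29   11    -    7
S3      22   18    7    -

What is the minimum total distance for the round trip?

There are 3 distinct closed tours to check (reversals are equivalent).
Base→S1→S2→S3→Base: 39+11+7+22 = 79
Base→S1→S3→S2→Base: 39+18+7+29 = 93
Base→S2→S1→S3→Base: 29+11+18+22 = 80
The minimum is 79.
One optimal route: Base → S1 → S2 → S3 → Base (or its reverse).

Minimum total distance: 79 m.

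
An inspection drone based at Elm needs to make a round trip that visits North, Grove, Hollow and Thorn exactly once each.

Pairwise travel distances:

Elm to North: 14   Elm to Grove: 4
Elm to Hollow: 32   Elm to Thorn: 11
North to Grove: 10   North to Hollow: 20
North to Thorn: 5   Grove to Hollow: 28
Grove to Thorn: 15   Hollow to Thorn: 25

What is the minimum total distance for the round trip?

68 — the shortest possible round trip.

Elm-North-Grove-Hollow-Thorn-Elm: 14+10+28+25+11 = 88
Elm-North-Grove-Thorn-Hollow-Elm: 14+10+15+25+32 = 96
Elm-North-Hollow-Grove-Thorn-Elm: 14+20+28+15+11 = 88
Elm-North-Hollow-Thorn-Grove-Elm: 14+20+25+15+4 = 78
Elm-North-Thorn-Grove-Hollow-Elm: 14+5+15+28+32 = 94
Elm-North-Thorn-Hollow-Grove-Elm: 14+5+25+28+4 = 76
Elm-Grove-North-Hollow-Thorn-Elm: 4+10+20+25+11 = 70
Elm-Grove-North-Thorn-Hollow-Elm: 4+10+5+25+32 = 76
Elm-Grove-Hollow-North-Thorn-Elm: 4+28+20+5+11 = 68
Elm-Grove-Thorn-North-Hollow-Elm: 4+15+5+20+32 = 76
Elm-Hollow-North-Grove-Thorn-Elm: 32+20+10+15+11 = 88
Elm-Hollow-Grove-North-Thorn-Elm: 32+28+10+5+11 = 86
The minimum is 68.
One optimal route: Elm → Grove → Hollow → North → Thorn → Elm (or its reverse).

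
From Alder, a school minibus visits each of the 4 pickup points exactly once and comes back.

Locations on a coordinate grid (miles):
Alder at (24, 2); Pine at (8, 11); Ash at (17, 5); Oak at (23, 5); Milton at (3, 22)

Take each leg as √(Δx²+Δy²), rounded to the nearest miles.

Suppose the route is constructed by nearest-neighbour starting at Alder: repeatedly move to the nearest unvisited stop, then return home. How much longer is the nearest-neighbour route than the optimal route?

The nearest-neighbour route is 1 miles longer than optimal.

From Alder: Oak=3, Ash=8, Pine=18, Milton=29 → choose Oak (3).
From Oak: Ash=6, Pine=16, Milton=26 → choose Ash (6).
From Ash: Pine=11, Milton=22 → choose Pine (11).
From Pine: Milton=12 → choose Milton (12).
NN route Alder → Oak → Ash → Pine → Milton → Alder costs 61.
Optimal: Alder → Ash → Pine → Milton → Oak → Alder costs 60 (by enumerating all 12 distinct tours).
Excess = 61 − 60 = 1.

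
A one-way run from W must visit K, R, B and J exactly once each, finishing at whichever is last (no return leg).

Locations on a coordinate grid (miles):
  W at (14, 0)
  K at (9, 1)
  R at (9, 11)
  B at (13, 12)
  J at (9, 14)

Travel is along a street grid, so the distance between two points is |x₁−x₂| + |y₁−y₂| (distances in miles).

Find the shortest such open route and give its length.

There are 4! = 24 possible orderings.
W → K → R → B → J: 6+10+5+6 = 27
W → K → R → J → B: 6+10+3+6 = 25
W → K → B → R → J: 6+15+5+3 = 29
W → K → B → J → R: 6+15+6+3 = 30
W → K → J → R → B: 6+13+3+5 = 27
W → K → J → B → R: 6+13+6+5 = 30
W → R → K → B → J: 16+10+15+6 = 47
W → R → K → J → B: 16+10+13+6 = 45
W → R → B → K → J: 16+5+15+13 = 49
W → R → B → J → K: 16+5+6+13 = 40
W → R → J → K → B: 16+3+13+15 = 47
W → R → J → B → K: 16+3+6+15 = 40
W → B → K → R → J: 13+15+10+3 = 41
W → B → K → J → R: 13+15+13+3 = 44
… (10 more)
The minimum is 25.
One shortest path: W → K → R → J → B.

25 miles — the minimum one-way total.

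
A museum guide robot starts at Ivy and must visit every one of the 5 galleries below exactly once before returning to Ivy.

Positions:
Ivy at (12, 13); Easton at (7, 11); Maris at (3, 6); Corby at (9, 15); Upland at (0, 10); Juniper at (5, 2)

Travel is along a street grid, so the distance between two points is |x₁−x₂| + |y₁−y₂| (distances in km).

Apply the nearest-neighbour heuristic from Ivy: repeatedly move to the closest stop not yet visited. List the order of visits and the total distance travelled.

Ivy → [Corby:5 / Easton:7 / Upland:15 / Maris:16 / Juniper:18] → Corby (5)
Corby → [Easton:6 / Upland:14 / Maris:15 / Juniper:17] → Easton (6)
Easton → [Upland:8 / Maris:9 / Juniper:11] → Upland (8)
Upland → [Maris:7 / Juniper:13] → Maris (7)
Maris → [Juniper:6] → Juniper (6)
Return Juniper→Ivy: 18.
Total = 5 + 6 + 8 + 7 + 6 + 18 = 50.

50 km along Ivy → Corby → Easton → Upland → Maris → Juniper → Ivy.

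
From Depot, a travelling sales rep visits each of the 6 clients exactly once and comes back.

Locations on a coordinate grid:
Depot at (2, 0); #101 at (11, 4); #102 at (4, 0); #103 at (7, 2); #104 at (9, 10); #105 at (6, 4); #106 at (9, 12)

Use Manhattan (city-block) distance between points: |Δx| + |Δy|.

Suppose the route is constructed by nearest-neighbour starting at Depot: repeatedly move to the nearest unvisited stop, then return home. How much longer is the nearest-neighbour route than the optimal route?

From Depot: #102=2, #103=7, #105=8, #101=13, #104=17, #106=19 → choose #102 (2).
From #102: #103=5, #105=6, #101=11, #104=15, #106=17 → choose #103 (5).
From #103: #105=3, #101=6, #104=10, #106=12 → choose #105 (3).
From #105: #101=5, #104=9, #106=11 → choose #101 (5).
From #101: #104=8, #106=10 → choose #104 (8).
From #104: #106=2 → choose #106 (2).
NN route Depot → #102 → #103 → #105 → #101 → #104 → #106 → Depot costs 44.
Optimal: Depot → #102 → #103 → #101 → #104 → #106 → #105 → Depot costs 42 (by enumerating all 360 distinct tours).
Excess = 44 − 42 = 2.

2 longer than the optimal tour.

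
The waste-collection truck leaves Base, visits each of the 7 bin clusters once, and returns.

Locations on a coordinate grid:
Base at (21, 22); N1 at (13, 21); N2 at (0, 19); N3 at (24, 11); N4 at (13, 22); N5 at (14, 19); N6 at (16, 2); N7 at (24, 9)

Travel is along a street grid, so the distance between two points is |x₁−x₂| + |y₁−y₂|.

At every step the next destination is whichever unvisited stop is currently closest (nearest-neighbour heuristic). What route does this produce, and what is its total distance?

100 along Base → N4 → N1 → N5 → N2 → N3 → N7 → N6 → Base.

At Base the remaining stops are N4 8, N1 9, N5 10, N3 14, N7 16, N2 24, N6 25; go to N4.
At N4 the remaining stops are N1 1, N5 4, N2 16, N3 22, N6 23, N7 24; go to N1.
At N1 the remaining stops are N5 3, N2 15, N3 21, N6 22, N7 23; go to N5.
At N5 the remaining stops are N2 14, N3 18, N6 19, N7 20; go to N2.
At N2 the remaining stops are N3 32, N6 33, N7 34; go to N3.
At N3 the remaining stops are N7 2, N6 17; go to N7.
At N7 the remaining stops are N6 15; go to N6.
Return N6→Base: 25.
Total = 8 + 1 + 3 + 14 + 32 + 2 + 15 + 25 = 100.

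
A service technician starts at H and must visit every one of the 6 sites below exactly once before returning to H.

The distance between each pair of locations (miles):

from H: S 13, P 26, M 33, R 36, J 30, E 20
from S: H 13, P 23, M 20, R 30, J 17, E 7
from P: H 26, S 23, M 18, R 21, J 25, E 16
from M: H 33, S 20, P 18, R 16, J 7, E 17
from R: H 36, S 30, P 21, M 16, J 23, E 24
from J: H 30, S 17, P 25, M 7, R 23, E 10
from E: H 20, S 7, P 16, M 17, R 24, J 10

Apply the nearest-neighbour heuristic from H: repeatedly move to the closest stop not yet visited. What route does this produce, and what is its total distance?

100 miles along H → S → E → J → M → R → P → H.

H → [S:13 / E:20 / P:26 / J:30 / M:33 / R:36] → S (13)
S → [E:7 / J:17 / M:20 / P:23 / R:30] → E (7)
E → [J:10 / P:16 / M:17 / R:24] → J (10)
J → [M:7 / R:23 / P:25] → M (7)
M → [R:16 / P:18] → R (16)
R → [P:21] → P (21)
Return P→H: 26.
Total = 13 + 7 + 10 + 7 + 16 + 21 + 26 = 100.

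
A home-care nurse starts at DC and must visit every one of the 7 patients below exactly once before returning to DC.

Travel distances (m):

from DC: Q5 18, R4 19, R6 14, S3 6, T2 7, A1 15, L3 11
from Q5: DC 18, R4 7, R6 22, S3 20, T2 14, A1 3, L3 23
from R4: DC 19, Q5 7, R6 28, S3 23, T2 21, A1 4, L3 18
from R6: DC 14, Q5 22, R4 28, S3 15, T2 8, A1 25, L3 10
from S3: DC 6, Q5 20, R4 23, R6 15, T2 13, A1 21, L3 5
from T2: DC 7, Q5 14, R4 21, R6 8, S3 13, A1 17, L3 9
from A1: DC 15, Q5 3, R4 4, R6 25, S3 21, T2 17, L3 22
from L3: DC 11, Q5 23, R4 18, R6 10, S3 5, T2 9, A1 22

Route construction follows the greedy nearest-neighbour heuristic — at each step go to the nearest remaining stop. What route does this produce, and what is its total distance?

At DC the remaining stops are S3 6, T2 7, L3 11, R6 14, A1 15, Q5 18, R4 19; go to S3.
At S3 the remaining stops are L3 5, T2 13, R6 15, Q5 20, A1 21, R4 23; go to L3.
At L3 the remaining stops are T2 9, R6 10, R4 18, A1 22, Q5 23; go to T2.
At T2 the remaining stops are R6 8, Q5 14, A1 17, R4 21; go to R6.
At R6 the remaining stops are Q5 22, A1 25, R4 28; go to Q5.
At Q5 the remaining stops are A1 3, R4 7; go to A1.
At A1 the remaining stops are R4 4; go to R4.
Return R4→DC: 19.
Total = 6 + 5 + 9 + 8 + 22 + 3 + 4 + 19 = 76.

Total distance 76 m via the nearest-neighbour route DC → S3 → L3 → T2 → R6 → Q5 → A1 → R4 → DC.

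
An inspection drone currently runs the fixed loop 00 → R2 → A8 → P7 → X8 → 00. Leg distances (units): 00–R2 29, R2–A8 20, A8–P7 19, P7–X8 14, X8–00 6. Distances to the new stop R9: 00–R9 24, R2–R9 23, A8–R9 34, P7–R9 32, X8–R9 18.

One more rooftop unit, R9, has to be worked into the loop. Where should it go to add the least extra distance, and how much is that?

Insertion cost between consecutive stops i–j is d(i,R9) + d(R9,j) − d(i,j):
  between 00 and R2: 24 + 23 − 29 = 18
  between R2 and A8: 23 + 34 − 20 = 37
  between A8 and P7: 34 + 32 − 19 = 47
  between P7 and X8: 32 + 18 − 14 = 36
  between X8 and 00: 18 + 24 − 6 = 36
Cheapest insertion is between 00 and R2, adding 18.
New total = 88 + 18 = 106.

+18 — insert R9 between 00 and R2.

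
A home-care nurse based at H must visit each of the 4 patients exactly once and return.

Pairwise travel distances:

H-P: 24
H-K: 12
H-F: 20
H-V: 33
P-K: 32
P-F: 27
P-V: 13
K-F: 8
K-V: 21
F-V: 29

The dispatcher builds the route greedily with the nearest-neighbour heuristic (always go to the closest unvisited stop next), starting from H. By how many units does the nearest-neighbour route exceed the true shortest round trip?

H: K=12, F=20, P=24, V=33 ⇒ K
K: F=8, V=21, P=32 ⇒ F
F: P=27, V=29 ⇒ P
P: V=13 ⇒ V
NN route H → K → F → P → V → H costs 93.
Optimal: H → P → V → K → F → H costs 86 (by enumerating all 12 distinct tours).
Excess = 93 − 86 = 7.

Excess over optimum: 7.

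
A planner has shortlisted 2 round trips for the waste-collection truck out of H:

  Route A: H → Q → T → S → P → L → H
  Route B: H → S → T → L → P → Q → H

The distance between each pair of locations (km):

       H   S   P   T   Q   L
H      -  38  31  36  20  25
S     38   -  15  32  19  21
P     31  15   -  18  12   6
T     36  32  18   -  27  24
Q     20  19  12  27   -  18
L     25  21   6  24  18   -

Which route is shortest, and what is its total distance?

Shortest is Route A, total 125 km.

Route A: 20 + 27 + 32 + 15 + 6 + 25 = 125
Route B: 38 + 32 + 24 + 6 + 12 + 20 = 132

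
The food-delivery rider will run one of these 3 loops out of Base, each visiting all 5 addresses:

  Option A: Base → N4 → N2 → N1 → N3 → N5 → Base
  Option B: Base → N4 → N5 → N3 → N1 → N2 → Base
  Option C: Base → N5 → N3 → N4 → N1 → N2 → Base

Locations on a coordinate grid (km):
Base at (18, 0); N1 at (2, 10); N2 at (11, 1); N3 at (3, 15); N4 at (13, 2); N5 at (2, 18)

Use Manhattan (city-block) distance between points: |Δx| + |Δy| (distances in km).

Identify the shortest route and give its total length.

Option A: 7 + 3 + 18 + 6 + 4 + 34 = 72
Option B: 7 + 27 + 4 + 6 + 18 + 8 = 70
Option C: 34 + 4 + 23 + 19 + 18 + 8 = 106

70 km — Option B is the shortest.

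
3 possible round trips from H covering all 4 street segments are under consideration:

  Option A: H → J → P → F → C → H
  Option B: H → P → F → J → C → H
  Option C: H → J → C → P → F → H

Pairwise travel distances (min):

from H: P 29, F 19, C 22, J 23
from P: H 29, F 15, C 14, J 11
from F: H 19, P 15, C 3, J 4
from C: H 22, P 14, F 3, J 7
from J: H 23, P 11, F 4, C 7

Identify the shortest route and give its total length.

Shortest is Option A, total 74 min.

Option A: 23 + 11 + 15 + 3 + 22 = 74
Option B: 29 + 15 + 4 + 7 + 22 = 77
Option C: 23 + 7 + 14 + 15 + 19 = 78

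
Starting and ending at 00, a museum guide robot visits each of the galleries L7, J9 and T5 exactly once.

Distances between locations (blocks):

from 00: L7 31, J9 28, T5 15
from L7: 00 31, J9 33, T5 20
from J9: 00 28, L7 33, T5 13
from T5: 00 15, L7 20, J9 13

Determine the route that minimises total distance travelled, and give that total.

Minimum total distance: 92 blocks.

With 3 stops there are 3!/2 = 3 distinct round trips (a route and its reverse cost the same).
00-L7-J9-T5-00: 31+33+13+15 = 92
00-L7-T5-J9-00: 31+20+13+28 = 92
00-J9-L7-T5-00: 28+33+20+15 = 96
The minimum is 92.
One optimal route: 00 → L7 → J9 → T5 → 00 (or its reverse).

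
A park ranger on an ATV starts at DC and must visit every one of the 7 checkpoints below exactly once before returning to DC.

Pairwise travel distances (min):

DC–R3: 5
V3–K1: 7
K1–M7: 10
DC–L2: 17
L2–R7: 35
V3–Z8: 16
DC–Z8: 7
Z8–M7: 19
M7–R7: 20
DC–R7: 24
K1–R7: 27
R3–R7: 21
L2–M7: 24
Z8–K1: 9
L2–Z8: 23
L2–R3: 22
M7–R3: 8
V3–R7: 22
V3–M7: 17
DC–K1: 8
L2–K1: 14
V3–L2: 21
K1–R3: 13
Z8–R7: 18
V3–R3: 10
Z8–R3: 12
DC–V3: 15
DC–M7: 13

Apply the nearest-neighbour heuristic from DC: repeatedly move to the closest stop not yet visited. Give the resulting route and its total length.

116 min along DC → R3 → M7 → K1 → V3 → Z8 → R7 → L2 → DC.

At DC the remaining stops are R3 5, Z8 7, K1 8, M7 13, V3 15, L2 17, R7 24; go to R3.
At R3 the remaining stops are M7 8, V3 10, Z8 12, K1 13, R7 21, L2 22; go to M7.
At M7 the remaining stops are K1 10, V3 17, Z8 19, R7 20, L2 24; go to K1.
At K1 the remaining stops are V3 7, Z8 9, L2 14, R7 27; go to V3.
At V3 the remaining stops are Z8 16, L2 21, R7 22; go to Z8.
At Z8 the remaining stops are R7 18, L2 23; go to R7.
At R7 the remaining stops are L2 35; go to L2.
Return L2→DC: 17.
Total = 5 + 8 + 10 + 7 + 16 + 18 + 35 + 17 = 116.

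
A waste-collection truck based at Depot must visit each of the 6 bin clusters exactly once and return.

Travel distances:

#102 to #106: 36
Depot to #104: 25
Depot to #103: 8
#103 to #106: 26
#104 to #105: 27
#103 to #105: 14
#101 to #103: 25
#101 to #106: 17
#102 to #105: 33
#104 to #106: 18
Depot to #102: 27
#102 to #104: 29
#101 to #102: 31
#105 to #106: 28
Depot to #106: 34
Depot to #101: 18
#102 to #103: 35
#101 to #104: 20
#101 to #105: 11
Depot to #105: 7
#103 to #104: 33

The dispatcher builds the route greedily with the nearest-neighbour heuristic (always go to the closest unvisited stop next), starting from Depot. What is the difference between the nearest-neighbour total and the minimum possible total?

The nearest-neighbour route is 1 longer than optimal.

Depot: #105=7, #103=8, #101=18, #104=25, #102=27, #106=34 ⇒ #105
#105: #101=11, #103=14, #104=27, #106=28, #102=33 ⇒ #101
#101: #106=17, #104=20, #103=25, #102=31 ⇒ #106
#106: #104=18, #103=26, #102=36 ⇒ #104
#104: #102=29, #103=33 ⇒ #102
#102: #103=35 ⇒ #103
NN route Depot → #105 → #101 → #106 → #104 → #102 → #103 → Depot costs 125.
Optimal: Depot → #102 → #104 → #106 → #101 → #105 → #103 → Depot costs 124 (by enumerating all 360 distinct tours).
Excess = 125 − 124 = 1.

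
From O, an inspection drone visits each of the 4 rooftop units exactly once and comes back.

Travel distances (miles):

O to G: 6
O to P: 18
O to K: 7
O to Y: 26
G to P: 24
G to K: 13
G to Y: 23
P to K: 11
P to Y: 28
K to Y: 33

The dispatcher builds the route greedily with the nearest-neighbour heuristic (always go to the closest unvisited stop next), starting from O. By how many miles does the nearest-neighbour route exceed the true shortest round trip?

O: G=6, K=7, P=18, Y=26 ⇒ G
G: K=13, Y=23, P=24 ⇒ K
K: P=11, Y=33 ⇒ P
P: Y=28 ⇒ Y
NN route O → G → K → P → Y → O costs 84.
Optimal: O → G → Y → P → K → O costs 75 (by enumerating all 12 distinct tours).
Excess = 84 − 75 = 9.

Excess over optimum: 9 miles.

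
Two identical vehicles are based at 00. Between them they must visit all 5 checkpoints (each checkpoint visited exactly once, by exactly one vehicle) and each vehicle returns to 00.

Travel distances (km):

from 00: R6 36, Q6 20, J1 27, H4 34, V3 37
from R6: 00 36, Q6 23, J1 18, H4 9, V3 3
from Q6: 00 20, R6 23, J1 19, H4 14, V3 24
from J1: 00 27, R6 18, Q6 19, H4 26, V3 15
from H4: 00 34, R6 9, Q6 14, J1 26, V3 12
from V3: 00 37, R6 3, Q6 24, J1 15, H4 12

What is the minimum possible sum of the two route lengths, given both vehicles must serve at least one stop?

128 km — the smallest possible combined total.

Try each way of splitting the stops between the two vehicles (each non-empty) and, for each split, find the best tour for each vehicle:
  {R6} + {Q6, J1, H4, V3}: 72 + 88 = 160
  {Q6} + {R6, J1, H4, V3}: 40 + 88 = 128
  {R6, Q6} + {J1, H4, V3}: 79 + 88 = 167
  {J1} + {R6, Q6, H4, V3}: 54 + 83 = 137
  {R6, J1} + {Q6, H4, V3}: 81 + 83 = 164
  {Q6, J1} + {R6, H4, V3}: 66 + 83 = 149
  … (15 splits in total)
Best: vehicle 1 00 → Q6 → 00 = 40; vehicle 2 00 → J1 → V3 → R6 → H4 → 00 = 88; combined 128.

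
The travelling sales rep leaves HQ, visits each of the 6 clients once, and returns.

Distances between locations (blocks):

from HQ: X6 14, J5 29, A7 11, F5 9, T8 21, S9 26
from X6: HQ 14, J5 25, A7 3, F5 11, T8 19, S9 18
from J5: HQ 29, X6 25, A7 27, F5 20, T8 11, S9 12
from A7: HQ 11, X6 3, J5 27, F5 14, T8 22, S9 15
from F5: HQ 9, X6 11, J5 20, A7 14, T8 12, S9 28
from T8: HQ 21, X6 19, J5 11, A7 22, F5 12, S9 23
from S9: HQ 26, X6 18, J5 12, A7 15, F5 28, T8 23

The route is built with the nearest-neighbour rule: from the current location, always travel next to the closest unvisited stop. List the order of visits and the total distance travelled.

Nearest-neighbour total = 82 blocks; route HQ → F5 → X6 → A7 → S9 → J5 → T8 → HQ.

From HQ: distances to unvisited — F5=9, A7=11, X6=14, T8=21, S9=26, J5=29. Nearest is F5 (9).
From F5: distances to unvisited — X6=11, T8=12, A7=14, J5=20, S9=28. Nearest is X6 (11).
From X6: distances to unvisited — A7=3, S9=18, T8=19, J5=25. Nearest is A7 (3).
From A7: distances to unvisited — S9=15, T8=22, J5=27. Nearest is S9 (15).
From S9: distances to unvisited — J5=12, T8=23. Nearest is J5 (12).
From J5: distances to unvisited — T8=11. Nearest is T8 (11).
Return T8→HQ: 21.
Total = 9 + 11 + 3 + 15 + 12 + 11 + 21 = 82.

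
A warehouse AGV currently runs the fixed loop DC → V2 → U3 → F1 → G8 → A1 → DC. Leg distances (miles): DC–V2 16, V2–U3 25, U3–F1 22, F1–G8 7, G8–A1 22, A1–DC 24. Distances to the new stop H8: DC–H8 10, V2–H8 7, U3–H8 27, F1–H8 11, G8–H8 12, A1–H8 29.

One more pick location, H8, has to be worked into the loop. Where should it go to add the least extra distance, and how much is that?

+1 miles — insert H8 between DC and V2.

Insertion cost between consecutive stops i–j is d(i,H8) + d(H8,j) − d(i,j):
  between DC and V2: 10 + 7 − 16 = 1
  between V2 and U3: 7 + 27 − 25 = 9
  between U3 and F1: 27 + 11 − 22 = 16
  between F1 and G8: 11 + 12 − 7 = 16
  between G8 and A1: 12 + 29 − 22 = 19
  between A1 and DC: 29 + 10 − 24 = 15
Cheapest insertion is between DC and V2, adding 1.
New total = 116 + 1 = 117.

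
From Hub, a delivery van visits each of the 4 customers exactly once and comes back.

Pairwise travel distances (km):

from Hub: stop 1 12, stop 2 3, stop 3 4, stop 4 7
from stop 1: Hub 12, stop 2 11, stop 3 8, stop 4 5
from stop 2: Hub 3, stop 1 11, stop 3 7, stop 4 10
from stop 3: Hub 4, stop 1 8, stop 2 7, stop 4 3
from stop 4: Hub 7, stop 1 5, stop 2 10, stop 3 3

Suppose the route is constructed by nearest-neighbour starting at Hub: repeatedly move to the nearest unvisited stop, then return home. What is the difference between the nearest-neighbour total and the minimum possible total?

Excess over optimum: 4 km.

Hub: stop 2=3, stop 3=4, stop 4=7, stop 1=12 ⇒ stop 2
stop 2: stop 3=7, stop 4=10, stop 1=11 ⇒ stop 3
stop 3: stop 4=3, stop 1=8 ⇒ stop 4
stop 4: stop 1=5 ⇒ stop 1
NN route Hub → stop 2 → stop 3 → stop 4 → stop 1 → Hub costs 30.
Optimal: Hub → stop 2 → stop 1 → stop 4 → stop 3 → Hub costs 26 (by enumerating all 12 distinct tours).
Excess = 30 − 26 = 4.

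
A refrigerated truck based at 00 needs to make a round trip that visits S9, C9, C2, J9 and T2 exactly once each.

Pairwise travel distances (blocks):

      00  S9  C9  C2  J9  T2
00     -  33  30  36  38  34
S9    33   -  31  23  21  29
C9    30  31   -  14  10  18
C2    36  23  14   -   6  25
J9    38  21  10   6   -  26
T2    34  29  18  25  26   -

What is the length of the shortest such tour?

124 blocks — the shortest possible round trip.

With 5 stops there are 5!/2 = 60 distinct round trips (a route and its reverse cost the same).
00-S9-C9-C2-J9-T2-00: 33+31+14+6+26+34 = 144
00-S9-C9-C2-T2-J9-00: 33+31+14+25+26+38 = 167
00-S9-C9-J9-C2-T2-00: 33+31+10+6+25+34 = 139
00-S9-C9-J9-T2-C2-00: 33+31+10+26+25+36 = 161
00-S9-C9-T2-C2-J9-00: 33+31+18+25+6+38 = 151
00-S9-C9-T2-J9-C2-00: 33+31+18+26+6+36 = 150
00-S9-C2-C9-J9-T2-00: 33+23+14+10+26+34 = 140
00-S9-C2-C9-T2-J9-00: 33+23+14+18+26+38 = 152
00-S9-C2-J9-C9-T2-00: 33+23+6+10+18+34 = 124
00-S9-C2-J9-T2-C9-00: 33+23+6+26+18+30 = 136
00-S9-C2-T2-C9-J9-00: 33+23+25+18+10+38 = 147
00-S9-C2-T2-J9-C9-00: 33+23+25+26+10+30 = 147
00-S9-J9-C9-C2-T2-00: 33+21+10+14+25+34 = 137
00-S9-J9-C9-T2-C2-00: 33+21+10+18+25+36 = 143
… (46 more)
The minimum is 124.
One optimal route: 00 → S9 → C2 → J9 → C9 → T2 → 00 (or its reverse).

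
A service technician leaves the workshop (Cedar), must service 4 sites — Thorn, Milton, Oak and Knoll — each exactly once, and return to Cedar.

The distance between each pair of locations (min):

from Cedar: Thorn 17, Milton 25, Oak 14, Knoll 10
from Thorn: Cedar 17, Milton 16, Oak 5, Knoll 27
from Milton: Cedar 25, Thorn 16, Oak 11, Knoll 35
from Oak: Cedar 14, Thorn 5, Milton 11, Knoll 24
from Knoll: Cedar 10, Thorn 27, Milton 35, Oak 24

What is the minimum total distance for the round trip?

There are 12 distinct closed tours to check (reversals are equivalent).
Cedar → Thorn → Milton → Oak → Knoll → Cedar: 17+16+11+24+10 = 78
Cedar → Thorn → Milton → Knoll → Oak → Cedar: 17+16+35+24+14 = 106
Cedar → Thorn → Oak → Milton → Knoll → Cedar: 17+5+11+35+10 = 78
Cedar → Thorn → Oak → Knoll → Milton → Cedar: 17+5+24+35+25 = 106
Cedar → Thorn → Knoll → Milton → Oak → Cedar: 17+27+35+11+14 = 104
Cedar → Thorn → Knoll → Oak → Milton → Cedar: 17+27+24+11+25 = 104
Cedar → Milton → Thorn → Oak → Knoll → Cedar: 25+16+5+24+10 = 80
Cedar → Milton → Thorn → Knoll → Oak → Cedar: 25+16+27+24+14 = 106
Cedar → Milton → Oak → Thorn → Knoll → Cedar: 25+11+5+27+10 = 78
Cedar → Milton → Knoll → Thorn → Oak → Cedar: 25+35+27+5+14 = 106
Cedar → Oak → Thorn → Milton → Knoll → Cedar: 14+5+16+35+10 = 80
Cedar → Oak → Milton → Thorn → Knoll → Cedar: 14+11+16+27+10 = 78
The minimum is 78.
One optimal route: Cedar → Thorn → Milton → Oak → Knoll → Cedar (or its reverse).

Minimum total distance: 78 min.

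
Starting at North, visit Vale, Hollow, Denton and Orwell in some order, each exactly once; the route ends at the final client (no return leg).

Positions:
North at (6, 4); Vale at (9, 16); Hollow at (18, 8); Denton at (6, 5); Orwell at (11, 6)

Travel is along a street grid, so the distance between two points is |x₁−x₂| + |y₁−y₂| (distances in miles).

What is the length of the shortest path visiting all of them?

33 miles — the minimum one-way total.

There are 4! = 24 possible orderings.
North → Vale → Hollow → Denton → Orwell: 15+17+15+6 = 53
North → Vale → Hollow → Orwell → Denton: 15+17+9+6 = 47
North → Vale → Denton → Hollow → Orwell: 15+14+15+9 = 53
North → Vale → Denton → Orwell → Hollow: 15+14+6+9 = 44
North → Vale → Orwell → Hollow → Denton: 15+12+9+15 = 51
North → Vale → Orwell → Denton → Hollow: 15+12+6+15 = 48
North → Hollow → Vale → Denton → Orwell: 16+17+14+6 = 53
North → Hollow → Vale → Orwell → Denton: 16+17+12+6 = 51
North → Hollow → Denton → Vale → Orwell: 16+15+14+12 = 57
North → Hollow → Denton → Orwell → Vale: 16+15+6+12 = 49
North → Hollow → Orwell → Vale → Denton: 16+9+12+14 = 51
North → Hollow → Orwell → Denton → Vale: 16+9+6+14 = 45
North → Denton → Vale → Hollow → Orwell: 1+14+17+9 = 41
North → Denton → Vale → Orwell → Hollow: 1+14+12+9 = 36
… (10 more)
North → Denton → Orwell → Hollow → Vale: 1+6+9+17 = 33  ← best
The minimum is 33.
One shortest path: North → Denton → Orwell → Hollow → Vale.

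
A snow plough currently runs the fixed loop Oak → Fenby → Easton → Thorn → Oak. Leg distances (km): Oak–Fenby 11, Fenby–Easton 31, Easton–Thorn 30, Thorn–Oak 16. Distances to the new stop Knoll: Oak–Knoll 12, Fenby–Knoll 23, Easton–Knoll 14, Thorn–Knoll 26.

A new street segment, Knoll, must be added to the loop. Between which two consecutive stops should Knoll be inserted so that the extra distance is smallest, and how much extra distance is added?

Adding 6 km by placing Knoll on the Fenby–Easton leg.

Insertion cost between consecutive stops i–j is d(i,Knoll) + d(Knoll,j) − d(i,j):
  between Oak and Fenby: 12 + 23 − 11 = 24
  between Fenby and Easton: 23 + 14 − 31 = 6
  between Easton and Thorn: 14 + 26 − 30 = 10
  between Thorn and Oak: 26 + 12 − 16 = 22
Cheapest insertion is between Fenby and Easton, adding 6.
New total = 88 + 6 = 94.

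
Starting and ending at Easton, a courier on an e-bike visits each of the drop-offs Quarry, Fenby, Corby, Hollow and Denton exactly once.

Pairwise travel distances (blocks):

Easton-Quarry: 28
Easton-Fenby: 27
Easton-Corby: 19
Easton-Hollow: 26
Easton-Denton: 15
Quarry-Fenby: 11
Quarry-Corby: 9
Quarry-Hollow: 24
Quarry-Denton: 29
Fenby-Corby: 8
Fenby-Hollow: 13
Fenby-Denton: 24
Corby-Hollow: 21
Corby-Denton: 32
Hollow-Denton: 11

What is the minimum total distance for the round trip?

Shortest round trip = 78 blocks.

Easton-Quarry-Fenby-Corby-Hollow-Denton-Easton: 28+11+8+21+11+15 = 94
Easton-Quarry-Fenby-Corby-Denton-Hollow-Easton: 28+11+8+32+11+26 = 116
Easton-Quarry-Fenby-Hollow-Corby-Denton-Easton: 28+11+13+21+32+15 = 120
Easton-Quarry-Fenby-Hollow-Denton-Corby-Easton: 28+11+13+11+32+19 = 114
Easton-Quarry-Fenby-Denton-Corby-Hollow-Easton: 28+11+24+32+21+26 = 142
Easton-Quarry-Fenby-Denton-Hollow-Corby-Easton: 28+11+24+11+21+19 = 114
Easton-Quarry-Corby-Fenby-Hollow-Denton-Easton: 28+9+8+13+11+15 = 84
Easton-Quarry-Corby-Fenby-Denton-Hollow-Easton: 28+9+8+24+11+26 = 106
Easton-Quarry-Corby-Hollow-Fenby-Denton-Easton: 28+9+21+13+24+15 = 110
Easton-Quarry-Corby-Hollow-Denton-Fenby-Easton: 28+9+21+11+24+27 = 120
Easton-Quarry-Corby-Denton-Fenby-Hollow-Easton: 28+9+32+24+13+26 = 132
Easton-Quarry-Corby-Denton-Hollow-Fenby-Easton: 28+9+32+11+13+27 = 120
Easton-Quarry-Hollow-Fenby-Corby-Denton-Easton: 28+24+13+8+32+15 = 120
Easton-Quarry-Hollow-Fenby-Denton-Corby-Easton: 28+24+13+24+32+19 = 140
… (46 more)
Easton-Corby-Quarry-Fenby-Hollow-Denton-Easton: 19+9+11+13+11+15 = 78  ← best
The minimum is 78.
One optimal route: Easton → Corby → Quarry → Fenby → Hollow → Denton → Easton (or its reverse).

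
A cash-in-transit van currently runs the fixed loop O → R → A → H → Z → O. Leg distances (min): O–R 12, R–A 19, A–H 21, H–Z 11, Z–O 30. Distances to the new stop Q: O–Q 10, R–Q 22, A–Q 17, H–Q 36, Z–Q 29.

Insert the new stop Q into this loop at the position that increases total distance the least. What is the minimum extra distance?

Insertion cost between consecutive stops i–j is d(i,Q) + d(Q,j) − d(i,j):
  between O and R: 10 + 22 − 12 = 20
  between R and A: 22 + 17 − 19 = 20
  between A and H: 17 + 36 − 21 = 32
  between H and Z: 36 + 29 − 11 = 54
  between Z and O: 29 + 10 − 30 = 9
Cheapest insertion is between Z and O, adding 9.
New total = 93 + 9 = 102.

+9 min — insert Q between Z and O.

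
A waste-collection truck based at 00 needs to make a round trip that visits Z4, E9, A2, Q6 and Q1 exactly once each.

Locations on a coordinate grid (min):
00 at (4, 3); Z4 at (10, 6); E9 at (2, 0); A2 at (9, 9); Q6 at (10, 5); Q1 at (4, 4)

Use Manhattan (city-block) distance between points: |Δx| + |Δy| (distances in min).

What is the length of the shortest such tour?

There are 60 distinct closed tours to check (reversals are equivalent).
00→Z4→E9→A2→Q6→Q1→00: 9+14+16+5+7+1 = 52
00→Z4→E9→A2→Q1→Q6→00: 9+14+16+10+7+8 = 64
00→Z4→E9→Q6→A2→Q1→00: 9+14+13+5+10+1 = 52
00→Z4→E9→Q6→Q1→A2→00: 9+14+13+7+10+11 = 64
00→Z4→E9→Q1→A2→Q6→00: 9+14+6+10+5+8 = 52
00→Z4→E9→Q1→Q6→A2→00: 9+14+6+7+5+11 = 52
00→Z4→A2→E9→Q6→Q1→00: 9+4+16+13+7+1 = 50
00→Z4→A2→E9→Q1→Q6→00: 9+4+16+6+7+8 = 50
00→Z4→A2→Q6→E9→Q1→00: 9+4+5+13+6+1 = 38
00→Z4→A2→Q6→Q1→E9→00: 9+4+5+7+6+5 = 36
00→Z4→A2→Q1→E9→Q6→00: 9+4+10+6+13+8 = 50
00→Z4→A2→Q1→Q6→E9→00: 9+4+10+7+13+5 = 48
00→Z4→Q6→E9→A2→Q1→00: 9+1+13+16+10+1 = 50
00→Z4→Q6→E9→Q1→A2→00: 9+1+13+6+10+11 = 50
… (46 more)
00→E9→A2→Z4→Q6→Q1→00: 5+16+4+1+7+1 = 34  ← best
The minimum is 34.
One optimal route: 00 → E9 → A2 → Z4 → Q6 → Q1 → 00 (or its reverse).

34 min — the shortest possible round trip.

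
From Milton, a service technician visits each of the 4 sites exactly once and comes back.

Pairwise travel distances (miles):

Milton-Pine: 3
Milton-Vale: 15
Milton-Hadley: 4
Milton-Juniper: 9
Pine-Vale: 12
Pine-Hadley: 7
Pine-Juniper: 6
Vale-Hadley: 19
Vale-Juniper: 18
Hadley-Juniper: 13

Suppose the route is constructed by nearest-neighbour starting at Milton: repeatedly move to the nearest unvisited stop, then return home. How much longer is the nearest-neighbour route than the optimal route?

Excess over optimum: 6 miles.

From Milton: Pine=3, Hadley=4, Juniper=9, Vale=15 → choose Pine (3).
From Pine: Juniper=6, Hadley=7, Vale=12 → choose Juniper (6).
From Juniper: Hadley=13, Vale=18 → choose Hadley (13).
From Hadley: Vale=19 → choose Vale (19).
NN route Milton → Pine → Juniper → Hadley → Vale → Milton costs 56.
Optimal: Milton → Pine → Vale → Juniper → Hadley → Milton costs 50 (by enumerating all 12 distinct tours).
Excess = 56 − 50 = 6.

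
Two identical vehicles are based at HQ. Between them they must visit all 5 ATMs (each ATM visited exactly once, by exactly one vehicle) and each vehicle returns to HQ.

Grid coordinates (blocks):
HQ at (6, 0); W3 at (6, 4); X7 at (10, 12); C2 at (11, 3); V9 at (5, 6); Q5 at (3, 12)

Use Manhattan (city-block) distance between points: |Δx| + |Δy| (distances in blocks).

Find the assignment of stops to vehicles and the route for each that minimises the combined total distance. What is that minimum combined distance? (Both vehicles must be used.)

48 blocks — the smallest possible combined total.

Check every non-empty split of the stops between the two vehicles; for each half take its own optimal tour:
  {W3} + {X7, C2, V9, Q5}: 8 + 40 = 48
  {X7} + {W3, C2, V9, Q5}: 32 + 40 = 72
  {W3, X7} + {C2, V9, Q5}: 32 + 40 = 72
  {C2} + {W3, X7, V9, Q5}: 16 + 38 = 54
  {W3, C2} + {X7, V9, Q5}: 18 + 38 = 56
  {X7, C2} + {W3, V9, Q5}: 34 + 30 = 64
  … (15 splits in total)
Best: vehicle 1 HQ → W3 → HQ = 8; vehicle 2 HQ → C2 → X7 → Q5 → V9 → HQ = 40; combined 48.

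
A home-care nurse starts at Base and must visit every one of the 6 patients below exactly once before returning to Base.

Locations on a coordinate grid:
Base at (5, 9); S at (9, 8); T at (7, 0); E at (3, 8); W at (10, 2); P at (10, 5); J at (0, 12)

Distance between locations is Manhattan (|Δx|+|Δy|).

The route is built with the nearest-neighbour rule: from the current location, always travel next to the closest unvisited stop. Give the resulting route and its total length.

From Base: distances to unvisited — E=3, S=5, J=8, P=9, T=11, W=12. Nearest is E (3).
From E: distances to unvisited — S=6, J=7, P=10, T=12, W=13. Nearest is S (6).
From S: distances to unvisited — P=4, W=7, T=10, J=13. Nearest is P (4).
From P: distances to unvisited — W=3, T=8, J=17. Nearest is W (3).
From W: distances to unvisited — T=5, J=20. Nearest is T (5).
From T: distances to unvisited — J=19. Nearest is J (19).
Return J→Base: 8.
Total = 3 + 6 + 4 + 3 + 5 + 19 + 8 = 48.

48 along Base → E → S → P → W → T → J → Base.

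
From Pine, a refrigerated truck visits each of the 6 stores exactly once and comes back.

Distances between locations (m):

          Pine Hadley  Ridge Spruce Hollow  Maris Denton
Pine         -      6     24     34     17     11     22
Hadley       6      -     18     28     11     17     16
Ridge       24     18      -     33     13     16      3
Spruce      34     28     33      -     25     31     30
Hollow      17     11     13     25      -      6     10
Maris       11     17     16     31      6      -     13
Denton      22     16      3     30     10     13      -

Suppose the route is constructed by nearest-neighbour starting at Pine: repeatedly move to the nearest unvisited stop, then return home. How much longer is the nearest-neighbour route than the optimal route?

Excess over optimum: 9 m.

From Pine: Hadley=6, Maris=11, Hollow=17, Denton=22, Ridge=24, Spruce=34 → choose Hadley (6).
From Hadley: Hollow=11, Denton=16, Maris=17, Ridge=18, Spruce=28 → choose Hollow (11).
From Hollow: Maris=6, Denton=10, Ridge=13, Spruce=25 → choose Maris (6).
From Maris: Denton=13, Ridge=16, Spruce=31 → choose Denton (13).
From Denton: Ridge=3, Spruce=30 → choose Ridge (3).
From Ridge: Spruce=33 → choose Spruce (33).
NN route Pine → Hadley → Hollow → Maris → Denton → Ridge → Spruce → Pine costs 106.
Optimal: Pine → Hadley → Spruce → Ridge → Denton → Hollow → Maris → Pine costs 97 (by enumerating all 360 distinct tours).
Excess = 106 − 97 = 9.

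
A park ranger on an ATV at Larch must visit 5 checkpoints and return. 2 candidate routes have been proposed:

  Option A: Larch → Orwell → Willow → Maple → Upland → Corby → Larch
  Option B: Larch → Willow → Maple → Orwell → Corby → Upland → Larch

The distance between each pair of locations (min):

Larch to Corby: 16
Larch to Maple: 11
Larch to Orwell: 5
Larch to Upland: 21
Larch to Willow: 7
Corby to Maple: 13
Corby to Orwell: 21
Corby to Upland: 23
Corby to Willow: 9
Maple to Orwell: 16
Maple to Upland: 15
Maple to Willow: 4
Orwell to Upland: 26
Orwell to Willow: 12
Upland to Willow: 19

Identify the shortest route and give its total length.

75 min — Option A is the shortest.

Option A: 5 + 12 + 4 + 15 + 23 + 16 = 75
Option B: 7 + 4 + 16 + 21 + 23 + 21 = 92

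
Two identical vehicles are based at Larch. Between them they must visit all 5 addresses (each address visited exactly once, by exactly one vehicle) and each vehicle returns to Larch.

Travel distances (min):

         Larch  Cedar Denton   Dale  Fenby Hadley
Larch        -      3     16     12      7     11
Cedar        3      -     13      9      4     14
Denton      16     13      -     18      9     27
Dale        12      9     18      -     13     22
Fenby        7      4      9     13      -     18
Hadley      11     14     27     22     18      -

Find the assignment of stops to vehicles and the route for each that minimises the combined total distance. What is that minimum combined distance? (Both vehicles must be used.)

There are 2^4 − 1 = 15 ways to divide the 5 stops into two non-empty groups. For each, the best each vehicle can do is its own shortest tour through its group:
  {Cedar} + {Denton, Dale, Fenby, Hadley}: 6 + 67 = 73
  {Denton} + {Cedar, Dale, Fenby, Hadley}: 32 + 53 = 85
  {Cedar, Denton} + {Dale, Fenby, Hadley}: 32 + 53 = 85
  {Dale} + {Cedar, Denton, Fenby, Hadley}: 24 + 54 = 78
  {Cedar, Dale} + {Denton, Fenby, Hadley}: 24 + 54 = 78
  {Denton, Dale} + {Cedar, Fenby, Hadley}: 46 + 36 = 82
  … (15 splits in total)
  {Cedar, Denton, Dale, Fenby} + {Hadley}: 46 + 22 = 68  ← best
Best: vehicle 1 Larch → Cedar → Dale → Denton → Fenby → Larch = 46; vehicle 2 Larch → Hadley → Larch = 22; combined 68.

68 min — the smallest possible combined total.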